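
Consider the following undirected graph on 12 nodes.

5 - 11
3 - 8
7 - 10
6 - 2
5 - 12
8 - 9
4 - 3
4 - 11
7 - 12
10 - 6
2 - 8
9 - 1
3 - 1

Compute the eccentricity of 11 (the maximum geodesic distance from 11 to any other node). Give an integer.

Distances from 11: 1:3, 2:4, 3:2, 4:1, 5:1, 6:5, 7:3, 8:3, 9:4, 10:4, 12:2.
The largest is 5 (to 6), so the eccentricity of 11 is 5.

5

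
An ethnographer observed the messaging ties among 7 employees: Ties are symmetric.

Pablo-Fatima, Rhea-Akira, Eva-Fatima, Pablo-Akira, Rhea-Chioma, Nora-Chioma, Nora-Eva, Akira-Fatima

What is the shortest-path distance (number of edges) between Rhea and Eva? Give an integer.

One shortest route is Rhea – Chioma – Nora – Eva, which uses 3 edges, and at distance 2 from Rhea we only reach {Fatima, Nora, Pablo}, which does not include Eva. So d(Rhea,Eva) = 3.

3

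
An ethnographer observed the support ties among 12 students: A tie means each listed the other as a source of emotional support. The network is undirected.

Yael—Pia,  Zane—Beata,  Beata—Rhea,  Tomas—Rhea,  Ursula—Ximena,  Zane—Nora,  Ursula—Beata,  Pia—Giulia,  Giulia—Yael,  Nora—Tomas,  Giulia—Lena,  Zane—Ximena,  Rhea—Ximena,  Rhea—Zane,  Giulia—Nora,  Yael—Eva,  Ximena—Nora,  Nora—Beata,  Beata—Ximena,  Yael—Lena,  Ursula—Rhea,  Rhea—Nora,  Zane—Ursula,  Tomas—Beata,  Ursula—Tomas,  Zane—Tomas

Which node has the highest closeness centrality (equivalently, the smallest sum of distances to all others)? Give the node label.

Farness (sum of distances to all others) for each node — Beata:21, Eva:35, Giulia:19, Lena:27, Nora:17, Pia:27, Rhea:21, Tomas:22, Ursula:27, Ximena:22, Yael:25, Zane:21.
The smallest farness is 17, for Nora, so Nora has the highest closeness.

Nora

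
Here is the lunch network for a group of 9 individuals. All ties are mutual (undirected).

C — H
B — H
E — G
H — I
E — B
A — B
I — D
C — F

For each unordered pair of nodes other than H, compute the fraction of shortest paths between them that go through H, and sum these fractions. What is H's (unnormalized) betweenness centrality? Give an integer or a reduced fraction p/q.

20

Pairs whose geodesics pass through H — I–A: 1; I–F: 1; I–E: 1; I–B: 1; I–C: 1; I–G: 1; A–F: 1; A–C: 1; A–D: 1; F–E: 1; F–B: 1; F–D: 1; F–G: 1; E–C: 1 … (+6 more pairs).
All other pairs contribute 0.
Summing the contributions gives betweenness(H) = 20.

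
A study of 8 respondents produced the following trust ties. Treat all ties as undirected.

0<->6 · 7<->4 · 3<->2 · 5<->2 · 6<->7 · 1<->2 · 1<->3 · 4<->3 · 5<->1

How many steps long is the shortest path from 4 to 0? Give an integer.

3

One shortest route is 4 – 7 – 6 – 0, which uses 3 edges, and at distance 2 from 4 we only reach {1, 2, 6}, which does not include 0. So d(4,0) = 3.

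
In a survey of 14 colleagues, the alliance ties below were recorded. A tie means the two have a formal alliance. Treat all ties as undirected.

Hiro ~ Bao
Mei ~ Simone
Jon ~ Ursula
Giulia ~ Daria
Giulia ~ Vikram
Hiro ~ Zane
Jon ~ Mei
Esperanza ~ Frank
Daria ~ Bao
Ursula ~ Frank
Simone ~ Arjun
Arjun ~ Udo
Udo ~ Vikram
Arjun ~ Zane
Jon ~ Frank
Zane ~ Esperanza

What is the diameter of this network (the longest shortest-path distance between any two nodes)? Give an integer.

7

Eccentricity of each node (its greatest distance to any other): Arjun:4, Bao:5, Daria:6, Esperanza:5, Frank:6, Giulia:7, Hiro:4, Jon:6, Mei:6, Simone:5, Udo:5, Ursula:7, Vikram:6, Zane:4.
The maximum eccentricity is 7, realized for instance by the pair Giulia–Ursula via Giulia – Vikram – Udo – Arjun – Simone – Mei – Jon – Ursula. So the diameter is 7.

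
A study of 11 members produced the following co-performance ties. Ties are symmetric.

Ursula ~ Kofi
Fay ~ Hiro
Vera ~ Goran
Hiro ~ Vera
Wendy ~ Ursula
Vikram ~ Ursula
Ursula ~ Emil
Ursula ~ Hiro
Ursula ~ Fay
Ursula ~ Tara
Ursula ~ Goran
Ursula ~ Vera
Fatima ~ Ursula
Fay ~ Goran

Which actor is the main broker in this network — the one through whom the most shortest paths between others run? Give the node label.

Ursula

Unnormalized betweenness of each node: Emil:0, Fatima:0, Fay:1/3, Goran:1/3, Hiro:1/3, Kofi:0, Tara:0, Ursula:119/3, Vera:1/3, Vikram:0, Wendy:0.
Ursula has the largest value, 119/3, making it the main broker — the node through which the most shortest paths run.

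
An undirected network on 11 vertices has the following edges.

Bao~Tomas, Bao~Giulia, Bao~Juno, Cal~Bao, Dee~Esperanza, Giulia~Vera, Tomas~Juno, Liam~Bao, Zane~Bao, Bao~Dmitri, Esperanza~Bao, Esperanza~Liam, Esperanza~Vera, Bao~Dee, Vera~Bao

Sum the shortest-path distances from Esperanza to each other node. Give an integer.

16

Distances from Esperanza: Bao:1, Cal:2, Dee:1, Dmitri:2, Giulia:2, Juno:2, Liam:1, Tomas:2, Vera:1, Zane:2.
Sum = 1 + 2 + 1 + 2 + 2 + 2 + 1 + 2 + 1 + 2 = 16.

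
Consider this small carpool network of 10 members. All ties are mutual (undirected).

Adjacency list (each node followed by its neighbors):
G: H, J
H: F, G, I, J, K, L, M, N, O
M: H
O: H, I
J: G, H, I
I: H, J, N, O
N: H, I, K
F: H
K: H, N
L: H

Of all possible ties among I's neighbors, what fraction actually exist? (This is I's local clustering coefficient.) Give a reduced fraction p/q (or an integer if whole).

1/2

I's neighbors: H, J, N, and O (k = 4).
Possible neighbor pairs: C(4,2) = 6. Edges among them: H–J, H–N, H–O → e = 3.
Clustering(I) = 3/6 = 1/2.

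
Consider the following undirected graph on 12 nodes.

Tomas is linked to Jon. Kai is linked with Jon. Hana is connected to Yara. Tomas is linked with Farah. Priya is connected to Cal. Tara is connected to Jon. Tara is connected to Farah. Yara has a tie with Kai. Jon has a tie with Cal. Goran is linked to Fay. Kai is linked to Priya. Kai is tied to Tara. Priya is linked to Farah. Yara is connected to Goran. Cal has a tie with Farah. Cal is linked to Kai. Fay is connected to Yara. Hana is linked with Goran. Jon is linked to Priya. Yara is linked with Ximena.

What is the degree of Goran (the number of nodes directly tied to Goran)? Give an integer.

3

Goran is directly tied to Fay, Hana, and Yara. That is 3 neighbors, so the degree of Goran is 3.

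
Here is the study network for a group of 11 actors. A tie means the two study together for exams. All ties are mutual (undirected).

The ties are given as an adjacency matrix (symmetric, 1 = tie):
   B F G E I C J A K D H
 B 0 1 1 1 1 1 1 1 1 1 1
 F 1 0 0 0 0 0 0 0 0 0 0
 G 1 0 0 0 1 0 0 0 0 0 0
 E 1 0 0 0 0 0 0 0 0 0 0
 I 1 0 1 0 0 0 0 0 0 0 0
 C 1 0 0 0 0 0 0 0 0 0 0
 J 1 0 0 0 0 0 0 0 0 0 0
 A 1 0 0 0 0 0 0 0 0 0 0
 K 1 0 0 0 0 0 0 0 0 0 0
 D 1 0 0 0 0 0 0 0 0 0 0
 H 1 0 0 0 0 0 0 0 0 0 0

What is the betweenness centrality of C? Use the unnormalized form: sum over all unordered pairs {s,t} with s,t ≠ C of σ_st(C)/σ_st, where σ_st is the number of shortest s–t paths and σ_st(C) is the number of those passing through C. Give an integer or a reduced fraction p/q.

No shortest path between any pair of other nodes passes through C.
Summing the contributions gives betweenness(C) = 0.

0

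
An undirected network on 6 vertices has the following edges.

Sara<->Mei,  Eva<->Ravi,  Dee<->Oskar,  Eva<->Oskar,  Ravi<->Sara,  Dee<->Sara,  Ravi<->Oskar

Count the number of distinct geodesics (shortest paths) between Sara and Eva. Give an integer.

The shortest distance is 2, and the only length-2 path is Sara–Ravi–Eva. So there is exactly 1 shortest path.

1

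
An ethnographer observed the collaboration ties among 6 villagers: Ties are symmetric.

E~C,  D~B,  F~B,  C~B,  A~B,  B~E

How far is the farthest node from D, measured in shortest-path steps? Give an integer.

Distances from D: A:2, B:1, C:2, E:2, F:2.
The largest is 2 (to E, A, C, and F), so the eccentricity of D is 2.

2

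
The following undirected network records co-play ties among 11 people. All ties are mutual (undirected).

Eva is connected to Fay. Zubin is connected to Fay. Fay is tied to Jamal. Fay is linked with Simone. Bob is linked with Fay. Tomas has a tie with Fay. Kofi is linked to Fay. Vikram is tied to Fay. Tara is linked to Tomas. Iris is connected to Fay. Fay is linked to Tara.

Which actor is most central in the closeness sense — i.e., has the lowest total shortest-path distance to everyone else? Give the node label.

Farness (sum of distances to all others) for each node — Bob:19, Eva:19, Fay:10, Iris:19, Jamal:19, Kofi:19, Simone:19, Tara:18, Tomas:18, Vikram:19, Zubin:19.
The smallest farness is 10, for Fay, so Fay has the highest closeness.

Fay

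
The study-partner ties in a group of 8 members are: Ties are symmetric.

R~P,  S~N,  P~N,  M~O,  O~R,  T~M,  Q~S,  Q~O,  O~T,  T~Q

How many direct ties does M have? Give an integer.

2

M is directly tied to O and T. That is 2 neighbors, so the degree of M is 2.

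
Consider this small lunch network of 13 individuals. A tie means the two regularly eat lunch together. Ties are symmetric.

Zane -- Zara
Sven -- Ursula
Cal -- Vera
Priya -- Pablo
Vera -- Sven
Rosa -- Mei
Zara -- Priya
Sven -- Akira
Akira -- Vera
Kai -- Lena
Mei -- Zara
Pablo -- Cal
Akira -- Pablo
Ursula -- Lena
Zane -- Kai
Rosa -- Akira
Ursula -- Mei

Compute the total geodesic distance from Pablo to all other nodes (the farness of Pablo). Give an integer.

Distances from Pablo: Akira:1, Cal:1, Kai:4, Lena:4, Mei:3, Priya:1, Rosa:2, Sven:2, Ursula:3, Vera:2, Zane:3, Zara:2.
Sum = 1 + 1 + 4 + 4 + 3 + 1 + 2 + 2 + 3 + 2 + 3 + 2 = 28.

28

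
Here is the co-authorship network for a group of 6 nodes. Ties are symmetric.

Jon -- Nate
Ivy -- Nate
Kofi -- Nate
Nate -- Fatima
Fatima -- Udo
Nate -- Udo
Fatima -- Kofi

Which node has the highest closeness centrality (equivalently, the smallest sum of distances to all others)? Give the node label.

Nate

Farness (sum of distances to all others) for each node — Fatima:7, Ivy:9, Jon:9, Kofi:8, Nate:5, Udo:8.
The smallest farness is 5, for Nate, so Nate has the highest closeness.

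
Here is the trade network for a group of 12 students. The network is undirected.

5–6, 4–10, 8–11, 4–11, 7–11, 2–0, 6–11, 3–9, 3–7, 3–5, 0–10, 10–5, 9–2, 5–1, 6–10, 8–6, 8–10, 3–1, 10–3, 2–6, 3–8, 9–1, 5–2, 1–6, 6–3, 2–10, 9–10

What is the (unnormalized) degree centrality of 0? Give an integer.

0 is directly tied to 2 and 10. That is 2 neighbors, so the degree of 0 is 2.

2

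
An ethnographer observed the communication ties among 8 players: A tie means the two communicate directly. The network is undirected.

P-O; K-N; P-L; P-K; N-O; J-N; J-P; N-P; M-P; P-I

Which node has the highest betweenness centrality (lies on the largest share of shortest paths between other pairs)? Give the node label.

P

Unnormalized betweenness of each node: I:0, J:0, K:0, L:0, M:0, N:3/2, O:0, P:33/2.
P has the largest value, 33/2, making it the main broker — the node through which the most shortest paths run.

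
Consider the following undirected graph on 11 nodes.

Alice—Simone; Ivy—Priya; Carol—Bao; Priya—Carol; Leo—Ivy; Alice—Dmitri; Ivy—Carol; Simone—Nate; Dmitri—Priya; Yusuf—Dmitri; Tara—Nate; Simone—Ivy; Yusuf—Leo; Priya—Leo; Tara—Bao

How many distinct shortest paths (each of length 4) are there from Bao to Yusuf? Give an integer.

3

The shortest distance is 4. The length-4 paths are: Bao–Carol–Priya–Leo–Yusuf; Bao–Carol–Ivy–Leo–Yusuf; Bao–Carol–Priya–Dmitri–Yusuf.
That gives 3 distinct shortest paths.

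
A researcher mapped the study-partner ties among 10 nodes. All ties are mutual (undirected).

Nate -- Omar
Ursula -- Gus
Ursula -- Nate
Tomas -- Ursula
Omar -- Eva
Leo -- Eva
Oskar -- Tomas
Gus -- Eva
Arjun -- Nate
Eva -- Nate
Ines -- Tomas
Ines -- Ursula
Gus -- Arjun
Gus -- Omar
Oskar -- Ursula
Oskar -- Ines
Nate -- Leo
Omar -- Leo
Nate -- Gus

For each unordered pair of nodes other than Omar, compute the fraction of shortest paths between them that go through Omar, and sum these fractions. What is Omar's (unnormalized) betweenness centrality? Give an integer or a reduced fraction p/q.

Pairs whose geodesics pass through Omar — Leo–Gus: 1/3.
All other pairs contribute 0.
Summing the contributions gives betweenness(Omar) = 1/3.

1/3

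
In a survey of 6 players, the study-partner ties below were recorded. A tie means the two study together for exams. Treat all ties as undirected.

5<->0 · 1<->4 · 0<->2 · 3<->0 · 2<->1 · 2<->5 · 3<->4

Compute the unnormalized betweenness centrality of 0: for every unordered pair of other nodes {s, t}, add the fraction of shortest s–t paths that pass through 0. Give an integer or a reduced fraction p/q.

5/2

Pairs whose geodesics pass through 0 — 5–3: 1; 5–4: 1/2; 3–2: 1.
All other pairs contribute 0.
Summing the contributions gives betweenness(0) = 5/2.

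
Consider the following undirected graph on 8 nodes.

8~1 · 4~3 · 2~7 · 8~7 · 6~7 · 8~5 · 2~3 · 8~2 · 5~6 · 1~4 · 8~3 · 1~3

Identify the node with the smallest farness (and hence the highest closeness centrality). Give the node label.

Farness (sum of distances to all others) for each node — 1:12, 2:11, 3:11, 4:16, 5:13, 6:16, 7:12, 8:9.
The smallest farness is 9, for 8, so 8 has the highest closeness.

8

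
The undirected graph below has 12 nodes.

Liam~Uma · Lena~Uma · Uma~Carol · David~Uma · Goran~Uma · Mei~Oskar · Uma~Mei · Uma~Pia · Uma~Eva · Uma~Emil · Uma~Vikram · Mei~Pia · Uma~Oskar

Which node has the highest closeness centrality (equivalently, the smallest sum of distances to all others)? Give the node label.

Farness (sum of distances to all others) for each node — Carol:21, David:21, Emil:21, Eva:21, Goran:21, Lena:21, Liam:21, Mei:19, Oskar:20, Pia:20, Uma:11, Vikram:21.
The smallest farness is 11, for Uma, so Uma has the highest closeness.

Uma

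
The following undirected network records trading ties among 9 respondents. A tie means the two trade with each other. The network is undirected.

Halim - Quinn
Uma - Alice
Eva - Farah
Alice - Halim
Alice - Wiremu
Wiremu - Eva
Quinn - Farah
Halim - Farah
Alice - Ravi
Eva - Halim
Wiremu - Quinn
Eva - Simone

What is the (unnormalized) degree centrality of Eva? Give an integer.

Eva is directly tied to Farah, Halim, Simone, and Wiremu. That is 4 neighbors, so the degree of Eva is 4.

4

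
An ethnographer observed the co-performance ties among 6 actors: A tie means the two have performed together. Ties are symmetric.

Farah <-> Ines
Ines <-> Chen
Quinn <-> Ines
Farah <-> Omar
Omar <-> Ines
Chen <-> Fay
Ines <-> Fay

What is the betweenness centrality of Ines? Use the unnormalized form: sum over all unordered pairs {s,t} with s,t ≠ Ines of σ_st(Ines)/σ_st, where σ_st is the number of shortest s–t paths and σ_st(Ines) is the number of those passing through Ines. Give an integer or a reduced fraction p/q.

Pairs whose geodesics pass through Ines — Quinn–Omar: 1; Quinn–Farah: 1; Quinn–Fay: 1; Quinn–Chen: 1; Omar–Fay: 1; Omar–Chen: 1; Farah–Fay: 1; Farah–Chen: 1.
All other pairs contribute 0.
Summing the contributions gives betweenness(Ines) = 8.

8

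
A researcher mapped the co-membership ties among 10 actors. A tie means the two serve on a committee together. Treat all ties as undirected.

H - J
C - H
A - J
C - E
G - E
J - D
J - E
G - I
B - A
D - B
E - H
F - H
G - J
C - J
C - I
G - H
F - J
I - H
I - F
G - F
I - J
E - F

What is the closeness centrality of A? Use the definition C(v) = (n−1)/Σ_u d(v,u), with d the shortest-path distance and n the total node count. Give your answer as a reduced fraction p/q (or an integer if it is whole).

9/16

Distances from A: B:1, C:2, D:2, E:2, F:2, G:2, H:2, I:2, J:1. Sum = 16.
n = 10, so closeness = 9/16.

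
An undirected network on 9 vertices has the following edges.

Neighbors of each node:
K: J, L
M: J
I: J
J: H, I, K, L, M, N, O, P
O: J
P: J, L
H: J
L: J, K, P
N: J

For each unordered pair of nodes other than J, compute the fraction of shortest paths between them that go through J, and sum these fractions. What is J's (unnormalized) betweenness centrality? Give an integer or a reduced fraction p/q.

51/2

Pairs whose geodesics pass through J — I–M: 1; I–K: 1; I–P: 1; I–O: 1; I–L: 1; I–H: 1; I–N: 1; M–K: 1; M–P: 1; M–O: 1; M–L: 1; M–H: 1; M–N: 1; K–P: 1/2 … (+12 more pairs).
All other pairs contribute 0.
Summing the contributions gives betweenness(J) = 51/2.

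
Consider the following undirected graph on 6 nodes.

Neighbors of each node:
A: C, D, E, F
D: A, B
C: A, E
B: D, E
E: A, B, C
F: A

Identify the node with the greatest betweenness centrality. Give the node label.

A

Unnormalized betweenness of each node: A:11/2, B:1/2, C:0, D:1, E:2, F:0.
A has the largest value, 11/2, making it the main broker — the node through which the most shortest paths run.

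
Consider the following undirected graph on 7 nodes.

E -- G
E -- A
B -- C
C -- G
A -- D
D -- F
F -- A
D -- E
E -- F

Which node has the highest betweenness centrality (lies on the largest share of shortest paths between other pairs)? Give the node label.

Unnormalized betweenness of each node: A:0, B:0, C:5, D:0, E:9, F:0, G:8.
E has the largest value, 9, making it the main broker — the node through which the most shortest paths run.

E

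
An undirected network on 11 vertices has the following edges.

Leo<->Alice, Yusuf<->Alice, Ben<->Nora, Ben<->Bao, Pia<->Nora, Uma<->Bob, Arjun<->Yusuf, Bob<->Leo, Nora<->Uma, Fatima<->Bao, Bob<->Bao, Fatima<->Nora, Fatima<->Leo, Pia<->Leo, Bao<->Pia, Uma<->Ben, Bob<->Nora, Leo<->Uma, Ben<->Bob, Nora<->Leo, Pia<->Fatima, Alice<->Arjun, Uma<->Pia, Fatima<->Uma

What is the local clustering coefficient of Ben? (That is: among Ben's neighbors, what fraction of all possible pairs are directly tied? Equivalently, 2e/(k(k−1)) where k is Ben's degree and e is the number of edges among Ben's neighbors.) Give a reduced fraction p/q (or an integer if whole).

2/3

Ben's neighbors: Bao, Bob, Nora, and Uma (k = 4).
Possible neighbor pairs: C(4,2) = 6. Edges among them: Bao–Bob, Bob–Nora, Bob–Uma, Nora–Uma → e = 4.
Clustering(Ben) = 4/6 = 2/3.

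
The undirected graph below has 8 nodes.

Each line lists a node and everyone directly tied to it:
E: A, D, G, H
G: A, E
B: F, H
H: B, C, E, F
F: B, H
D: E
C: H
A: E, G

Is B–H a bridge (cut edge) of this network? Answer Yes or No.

No

Even without that edge, B still reaches H via B – F – H, so the network stays connected. Not a bridge.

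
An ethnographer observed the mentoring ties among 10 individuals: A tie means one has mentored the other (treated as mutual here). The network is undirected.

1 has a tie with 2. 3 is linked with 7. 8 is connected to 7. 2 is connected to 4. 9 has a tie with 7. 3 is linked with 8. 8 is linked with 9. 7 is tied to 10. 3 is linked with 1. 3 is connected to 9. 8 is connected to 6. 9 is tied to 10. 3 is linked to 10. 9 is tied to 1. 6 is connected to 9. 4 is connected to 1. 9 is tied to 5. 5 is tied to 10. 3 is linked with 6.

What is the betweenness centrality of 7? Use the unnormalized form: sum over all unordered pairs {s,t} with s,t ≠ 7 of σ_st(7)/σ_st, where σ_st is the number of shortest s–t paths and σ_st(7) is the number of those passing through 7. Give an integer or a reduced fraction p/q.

Pairs whose geodesics pass through 7 — 10–8: 1/3.
All other pairs contribute 0.
Summing the contributions gives betweenness(7) = 1/3.

1/3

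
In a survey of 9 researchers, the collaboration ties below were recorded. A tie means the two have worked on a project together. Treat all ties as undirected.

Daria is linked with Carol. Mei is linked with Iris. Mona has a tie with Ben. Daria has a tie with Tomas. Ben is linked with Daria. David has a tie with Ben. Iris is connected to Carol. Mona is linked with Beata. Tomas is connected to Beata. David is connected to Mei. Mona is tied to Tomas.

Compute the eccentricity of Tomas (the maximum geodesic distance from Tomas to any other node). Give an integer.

Distances from Tomas: Beata:1, Ben:2, Carol:2, Daria:1, David:3, Iris:3, Mei:4, Mona:1.
The largest is 4 (to Mei), so the eccentricity of Tomas is 4.

4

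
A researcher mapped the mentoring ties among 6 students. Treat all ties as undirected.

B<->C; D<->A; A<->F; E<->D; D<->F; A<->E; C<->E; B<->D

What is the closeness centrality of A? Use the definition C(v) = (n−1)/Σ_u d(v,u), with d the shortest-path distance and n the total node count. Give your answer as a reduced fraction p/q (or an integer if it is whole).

5/7

Distances from A: B:2, C:2, D:1, E:1, F:1. Sum = 7.
n = 6, so closeness = 5/7.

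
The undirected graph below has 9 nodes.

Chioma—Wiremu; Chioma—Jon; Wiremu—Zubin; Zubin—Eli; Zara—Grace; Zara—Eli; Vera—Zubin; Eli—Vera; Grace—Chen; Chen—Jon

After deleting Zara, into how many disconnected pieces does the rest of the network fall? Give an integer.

Zara's neighbors (Eli and Grace) remain reachable from one another through other ties, so the rest of the network stays in one piece.

1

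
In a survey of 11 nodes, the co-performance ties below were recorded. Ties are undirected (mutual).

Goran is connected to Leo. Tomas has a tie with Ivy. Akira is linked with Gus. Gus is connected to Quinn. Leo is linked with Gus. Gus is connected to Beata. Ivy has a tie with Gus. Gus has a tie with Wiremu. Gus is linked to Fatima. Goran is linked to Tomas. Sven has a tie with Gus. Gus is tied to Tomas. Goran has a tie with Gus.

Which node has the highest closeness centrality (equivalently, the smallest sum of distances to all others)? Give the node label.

Farness (sum of distances to all others) for each node — Akira:19, Beata:19, Fatima:19, Goran:17, Gus:10, Ivy:18, Leo:18, Quinn:19, Sven:19, Tomas:17, Wiremu:19.
The smallest farness is 10, for Gus, so Gus has the highest closeness.

Gus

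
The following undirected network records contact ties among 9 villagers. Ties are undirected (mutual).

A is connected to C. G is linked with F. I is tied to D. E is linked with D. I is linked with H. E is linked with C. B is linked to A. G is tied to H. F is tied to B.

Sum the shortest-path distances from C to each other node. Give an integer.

Distances from C: A:1, B:2, D:2, E:1, F:3, G:4, H:4, I:3.
Sum = 1 + 2 + 2 + 1 + 3 + 4 + 4 + 3 = 20.

20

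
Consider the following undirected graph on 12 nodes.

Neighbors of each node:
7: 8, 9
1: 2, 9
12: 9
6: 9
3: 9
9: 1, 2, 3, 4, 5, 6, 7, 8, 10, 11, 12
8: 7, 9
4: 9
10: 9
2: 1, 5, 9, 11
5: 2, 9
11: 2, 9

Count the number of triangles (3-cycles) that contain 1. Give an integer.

1's neighbors: 2 and 9.
Neighbor pairs that are themselves tied: 1–2–9. Each forms one triangle with 1, for 1 in total.

1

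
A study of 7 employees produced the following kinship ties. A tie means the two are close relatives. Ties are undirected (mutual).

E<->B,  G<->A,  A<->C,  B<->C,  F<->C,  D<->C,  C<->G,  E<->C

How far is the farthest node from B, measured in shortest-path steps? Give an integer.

Distances from B: A:2, C:1, D:2, E:1, F:2, G:2.
The largest is 2 (to G, F, A, and D), so the eccentricity of B is 2.

2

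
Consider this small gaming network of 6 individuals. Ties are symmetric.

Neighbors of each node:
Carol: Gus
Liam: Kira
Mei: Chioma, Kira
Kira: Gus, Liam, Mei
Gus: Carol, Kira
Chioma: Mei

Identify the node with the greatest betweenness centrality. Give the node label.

Unnormalized betweenness of each node: Carol:0, Chioma:0, Gus:4, Kira:8, Liam:0, Mei:4.
Kira has the largest value, 8, making it the main broker — the node through which the most shortest paths run.

Kira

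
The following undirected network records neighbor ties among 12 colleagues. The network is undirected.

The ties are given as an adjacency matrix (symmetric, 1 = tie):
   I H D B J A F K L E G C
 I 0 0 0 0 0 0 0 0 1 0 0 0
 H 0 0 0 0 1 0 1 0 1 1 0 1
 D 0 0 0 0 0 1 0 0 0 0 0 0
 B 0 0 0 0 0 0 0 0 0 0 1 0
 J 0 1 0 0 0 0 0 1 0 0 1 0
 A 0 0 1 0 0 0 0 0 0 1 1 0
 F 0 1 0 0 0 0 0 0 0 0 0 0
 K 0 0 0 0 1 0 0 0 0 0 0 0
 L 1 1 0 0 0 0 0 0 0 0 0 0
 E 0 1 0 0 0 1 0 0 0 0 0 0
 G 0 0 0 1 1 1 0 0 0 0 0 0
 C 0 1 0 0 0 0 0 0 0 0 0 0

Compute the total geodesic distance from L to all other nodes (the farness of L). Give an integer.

Distances from L: A:3, B:4, C:2, D:4, E:2, F:2, G:3, H:1, I:1, J:2, K:3.
Sum = 3 + 4 + 2 + 4 + 2 + 2 + 3 + 1 + 1 + 2 + 3 = 27.

27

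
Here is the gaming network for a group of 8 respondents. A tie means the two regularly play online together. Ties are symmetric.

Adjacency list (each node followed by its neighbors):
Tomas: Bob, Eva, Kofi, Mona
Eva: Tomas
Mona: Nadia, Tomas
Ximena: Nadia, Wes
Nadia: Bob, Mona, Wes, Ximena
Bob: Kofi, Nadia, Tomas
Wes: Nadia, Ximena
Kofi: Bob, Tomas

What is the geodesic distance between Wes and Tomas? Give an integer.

3

One shortest route is Wes – Nadia – Mona – Tomas, which uses 3 edges, and at distance 2 from Wes we only reach {Bob, Mona}, which does not include Tomas. So d(Wes,Tomas) = 3.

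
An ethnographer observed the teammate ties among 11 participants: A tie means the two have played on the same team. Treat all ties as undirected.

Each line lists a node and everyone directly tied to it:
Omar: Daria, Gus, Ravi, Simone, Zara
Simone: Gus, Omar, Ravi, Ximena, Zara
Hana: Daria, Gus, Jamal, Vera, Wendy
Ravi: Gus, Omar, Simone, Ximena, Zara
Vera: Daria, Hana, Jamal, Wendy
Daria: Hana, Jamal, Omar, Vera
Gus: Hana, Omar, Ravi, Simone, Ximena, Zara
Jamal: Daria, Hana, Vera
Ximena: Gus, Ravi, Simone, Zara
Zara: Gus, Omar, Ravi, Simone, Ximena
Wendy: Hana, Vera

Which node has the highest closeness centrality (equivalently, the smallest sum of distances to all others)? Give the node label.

Farness (sum of distances to all others) for each node — Daria:17, Gus:14, Hana:15, Jamal:21, Omar:16, Ravi:18, Simone:18, Vera:20, Wendy:23, Ximena:20, Zara:18.
The smallest farness is 14, for Gus, so Gus has the highest closeness.

Gus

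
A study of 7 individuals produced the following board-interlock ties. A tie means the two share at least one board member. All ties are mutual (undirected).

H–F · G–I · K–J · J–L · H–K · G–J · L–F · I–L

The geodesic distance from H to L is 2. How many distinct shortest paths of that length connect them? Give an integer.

1

The shortest distance is 2, and the only length-2 path is H–F–L. So there is exactly 1 shortest path.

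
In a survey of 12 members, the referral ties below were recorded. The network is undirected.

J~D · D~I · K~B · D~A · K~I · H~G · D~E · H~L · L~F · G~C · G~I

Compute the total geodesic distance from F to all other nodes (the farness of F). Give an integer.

48

Distances from F: A:6, B:6, C:4, D:5, E:6, G:3, H:2, I:4, J:6, K:5, L:1.
Sum = 6 + 6 + 4 + 5 + 6 + 3 + 2 + 4 + 6 + 5 + 1 = 48.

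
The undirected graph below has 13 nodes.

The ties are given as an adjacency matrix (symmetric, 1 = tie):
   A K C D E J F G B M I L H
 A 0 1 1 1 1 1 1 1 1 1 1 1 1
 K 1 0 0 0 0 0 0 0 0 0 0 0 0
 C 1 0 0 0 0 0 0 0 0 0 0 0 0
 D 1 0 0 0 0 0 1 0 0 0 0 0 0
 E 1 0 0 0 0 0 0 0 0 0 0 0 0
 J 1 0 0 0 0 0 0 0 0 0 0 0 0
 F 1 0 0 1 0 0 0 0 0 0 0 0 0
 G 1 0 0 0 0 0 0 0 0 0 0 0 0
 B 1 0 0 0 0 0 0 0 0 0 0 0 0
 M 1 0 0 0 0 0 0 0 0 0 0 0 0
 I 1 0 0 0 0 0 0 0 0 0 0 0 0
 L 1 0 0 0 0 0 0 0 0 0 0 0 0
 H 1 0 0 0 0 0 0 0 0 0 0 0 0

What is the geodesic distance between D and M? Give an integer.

One shortest route is D – A – M, which uses 2 edges, and D and M are not directly tied, so nothing shorter exists. So d(D,M) = 2.

2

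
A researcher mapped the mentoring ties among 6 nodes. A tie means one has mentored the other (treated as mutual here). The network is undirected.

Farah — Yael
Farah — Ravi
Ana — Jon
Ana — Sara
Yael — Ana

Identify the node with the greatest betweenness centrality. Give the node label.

Unnormalized betweenness of each node: Ana:7, Farah:4, Jon:0, Ravi:0, Sara:0, Yael:6.
Ana has the largest value, 7, making it the main broker — the node through which the most shortest paths run.

Ana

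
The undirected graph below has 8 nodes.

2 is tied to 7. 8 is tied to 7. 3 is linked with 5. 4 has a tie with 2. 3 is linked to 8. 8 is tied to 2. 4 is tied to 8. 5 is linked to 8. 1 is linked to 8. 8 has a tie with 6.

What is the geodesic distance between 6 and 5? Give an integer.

One shortest route is 6 – 8 – 5, which uses 2 edges, and 6 and 5 are not directly tied, so nothing shorter exists. So d(6,5) = 2.

2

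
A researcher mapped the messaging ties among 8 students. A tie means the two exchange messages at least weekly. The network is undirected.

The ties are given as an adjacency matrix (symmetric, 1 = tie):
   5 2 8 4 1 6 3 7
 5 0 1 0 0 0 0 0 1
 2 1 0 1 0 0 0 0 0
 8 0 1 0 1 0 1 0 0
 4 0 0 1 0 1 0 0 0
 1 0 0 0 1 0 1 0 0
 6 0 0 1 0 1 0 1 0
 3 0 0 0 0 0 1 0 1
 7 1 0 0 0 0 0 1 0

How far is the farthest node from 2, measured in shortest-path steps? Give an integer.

3

Distances from 2: 1:3, 3:3, 4:2, 5:1, 6:2, 7:2, 8:1.
The largest is 3 (to 3 and 1), so the eccentricity of 2 is 3.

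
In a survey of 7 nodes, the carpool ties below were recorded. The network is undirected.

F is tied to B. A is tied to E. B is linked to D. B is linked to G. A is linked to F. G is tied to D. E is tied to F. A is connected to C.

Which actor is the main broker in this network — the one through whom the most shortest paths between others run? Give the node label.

F

Unnormalized betweenness of each node: A:5, B:8, C:0, D:0, E:0, F:9, G:0.
F has the largest value, 9, making it the main broker — the node through which the most shortest paths run.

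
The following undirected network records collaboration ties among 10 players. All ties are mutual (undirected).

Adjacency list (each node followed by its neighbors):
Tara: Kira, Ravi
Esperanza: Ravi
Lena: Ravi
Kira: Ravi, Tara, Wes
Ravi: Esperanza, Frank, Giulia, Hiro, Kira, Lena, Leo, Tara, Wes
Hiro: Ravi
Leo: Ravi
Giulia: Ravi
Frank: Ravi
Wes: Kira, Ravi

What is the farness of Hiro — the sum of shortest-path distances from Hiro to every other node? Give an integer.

17

Distances from Hiro: Esperanza:2, Frank:2, Giulia:2, Kira:2, Lena:2, Leo:2, Ravi:1, Tara:2, Wes:2.
Sum = 2 + 2 + 2 + 2 + 2 + 2 + 1 + 2 + 2 = 17.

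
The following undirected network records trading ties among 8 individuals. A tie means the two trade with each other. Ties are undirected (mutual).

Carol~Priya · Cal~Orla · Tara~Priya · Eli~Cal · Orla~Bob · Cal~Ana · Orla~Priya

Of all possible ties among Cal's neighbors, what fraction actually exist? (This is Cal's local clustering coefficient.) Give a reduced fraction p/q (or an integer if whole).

0

Cal's neighbors: Ana, Eli, and Orla (k = 3).
Possible neighbor pairs: C(3,2) = 3. Edges among them: none → e = 0.
Clustering(Cal) = 0/3 = 0.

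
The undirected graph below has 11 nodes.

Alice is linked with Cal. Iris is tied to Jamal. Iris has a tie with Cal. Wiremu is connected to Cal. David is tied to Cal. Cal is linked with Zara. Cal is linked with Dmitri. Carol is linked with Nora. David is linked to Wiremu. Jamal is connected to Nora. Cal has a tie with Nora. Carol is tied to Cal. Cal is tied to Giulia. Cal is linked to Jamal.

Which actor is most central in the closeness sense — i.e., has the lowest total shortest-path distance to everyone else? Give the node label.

Cal

Farness (sum of distances to all others) for each node — Alice:19, Cal:10, Carol:18, David:18, Dmitri:19, Giulia:19, Iris:18, Jamal:17, Nora:17, Wiremu:18, Zara:19.
The smallest farness is 10, for Cal, so Cal has the highest closeness.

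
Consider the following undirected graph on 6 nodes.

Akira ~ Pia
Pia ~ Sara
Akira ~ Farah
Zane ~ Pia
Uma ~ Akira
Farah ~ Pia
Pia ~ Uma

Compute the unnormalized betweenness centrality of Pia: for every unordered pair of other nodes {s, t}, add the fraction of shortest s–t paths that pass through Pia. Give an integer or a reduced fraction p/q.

Pairs whose geodesics pass through Pia — Farah–Uma: 1/2; Farah–Zane: 1; Farah–Sara: 1; Uma–Zane: 1; Uma–Sara: 1; Akira–Zane: 1; Akira–Sara: 1; Zane–Sara: 1.
All other pairs contribute 0.
Summing the contributions gives betweenness(Pia) = 15/2.

15/2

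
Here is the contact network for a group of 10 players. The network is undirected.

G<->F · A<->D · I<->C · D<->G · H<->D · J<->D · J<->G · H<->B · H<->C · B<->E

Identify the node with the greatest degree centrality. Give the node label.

Degrees — A:1, B:2, C:2, D:4, E:1, F:1, G:3, H:3, I:1, J:2.
The maximum is 4, attained only by D.

D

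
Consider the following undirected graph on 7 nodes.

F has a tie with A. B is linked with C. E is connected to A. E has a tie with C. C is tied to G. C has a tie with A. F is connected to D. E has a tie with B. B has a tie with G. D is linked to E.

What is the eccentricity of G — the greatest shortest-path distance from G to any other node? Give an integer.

Distances from G: A:2, B:1, C:1, D:3, E:2, F:3.
The largest is 3 (to D and F), so the eccentricity of G is 3.

3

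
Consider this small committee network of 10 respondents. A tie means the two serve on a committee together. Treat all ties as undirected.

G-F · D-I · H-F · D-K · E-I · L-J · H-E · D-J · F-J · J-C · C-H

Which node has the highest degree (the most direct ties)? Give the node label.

J

Degrees — C:2, D:3, E:2, F:3, G:1, H:3, I:2, J:4, K:1, L:1.
The maximum is 4, attained only by J.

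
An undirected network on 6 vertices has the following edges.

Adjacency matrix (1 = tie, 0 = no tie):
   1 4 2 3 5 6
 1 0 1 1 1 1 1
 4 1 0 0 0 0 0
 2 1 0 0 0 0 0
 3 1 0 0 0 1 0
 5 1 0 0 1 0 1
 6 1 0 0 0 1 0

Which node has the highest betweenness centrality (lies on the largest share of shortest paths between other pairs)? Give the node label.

Unnormalized betweenness of each node: 1:15/2, 2:0, 3:0, 4:0, 5:1/2, 6:0.
1 has the largest value, 15/2, making it the main broker — the node through which the most shortest paths run.

1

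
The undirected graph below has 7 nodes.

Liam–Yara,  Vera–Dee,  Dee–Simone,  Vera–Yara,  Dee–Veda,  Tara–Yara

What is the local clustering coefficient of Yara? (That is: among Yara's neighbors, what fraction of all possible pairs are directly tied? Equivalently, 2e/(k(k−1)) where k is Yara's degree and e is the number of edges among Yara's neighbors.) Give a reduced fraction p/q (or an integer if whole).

0

Yara's neighbors: Liam, Tara, and Vera (k = 3).
Possible neighbor pairs: C(3,2) = 3. Edges among them: none → e = 0.
Clustering(Yara) = 0/3 = 0.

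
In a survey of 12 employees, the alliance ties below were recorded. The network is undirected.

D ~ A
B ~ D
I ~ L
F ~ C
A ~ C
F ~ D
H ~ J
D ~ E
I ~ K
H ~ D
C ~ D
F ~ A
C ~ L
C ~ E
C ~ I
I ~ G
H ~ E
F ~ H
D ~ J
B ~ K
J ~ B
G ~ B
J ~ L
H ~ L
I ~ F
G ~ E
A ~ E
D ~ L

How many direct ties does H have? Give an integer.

5

H is directly tied to D, E, F, J, and L. That is 5 neighbors, so the degree of H is 5.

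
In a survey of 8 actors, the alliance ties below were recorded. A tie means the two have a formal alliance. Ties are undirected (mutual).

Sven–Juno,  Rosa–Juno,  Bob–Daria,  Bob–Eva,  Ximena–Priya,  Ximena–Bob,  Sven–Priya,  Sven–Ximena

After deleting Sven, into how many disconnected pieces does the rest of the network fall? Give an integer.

2

Without Sven, the remaining ties split the others into: {Bob, Daria, Eva, Priya, Ximena}; {Juno, Rosa}.
That's 2 separate components.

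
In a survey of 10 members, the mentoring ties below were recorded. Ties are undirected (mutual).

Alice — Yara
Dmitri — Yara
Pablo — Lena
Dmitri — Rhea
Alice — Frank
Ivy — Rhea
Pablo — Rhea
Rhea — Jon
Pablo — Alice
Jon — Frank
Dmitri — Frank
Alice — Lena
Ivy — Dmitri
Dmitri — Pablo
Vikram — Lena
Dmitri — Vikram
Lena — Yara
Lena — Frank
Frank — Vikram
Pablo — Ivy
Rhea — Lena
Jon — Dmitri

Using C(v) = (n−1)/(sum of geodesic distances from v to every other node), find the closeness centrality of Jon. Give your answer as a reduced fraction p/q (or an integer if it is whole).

Distances from Jon: Alice:2, Dmitri:1, Frank:1, Ivy:2, Lena:2, Pablo:2, Rhea:1, Vikram:2, Yara:2. Sum = 15.
n = 10, so closeness = 9/15 = 3/5.

3/5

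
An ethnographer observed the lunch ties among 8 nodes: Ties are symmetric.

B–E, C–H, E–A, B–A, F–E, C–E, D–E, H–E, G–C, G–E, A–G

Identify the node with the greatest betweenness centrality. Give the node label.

E

Unnormalized betweenness of each node: A:1/2, B:0, C:1/2, D:0, E:31/2, F:0, G:1/2, H:0.
E has the largest value, 31/2, making it the main broker — the node through which the most shortest paths run.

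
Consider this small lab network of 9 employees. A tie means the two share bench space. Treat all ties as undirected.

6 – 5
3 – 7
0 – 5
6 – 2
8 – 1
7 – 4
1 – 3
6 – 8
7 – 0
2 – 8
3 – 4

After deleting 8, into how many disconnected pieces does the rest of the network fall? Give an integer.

8's neighbors (1, 2, and 6) remain reachable from one another through other ties, so the rest of the network stays in one piece.

1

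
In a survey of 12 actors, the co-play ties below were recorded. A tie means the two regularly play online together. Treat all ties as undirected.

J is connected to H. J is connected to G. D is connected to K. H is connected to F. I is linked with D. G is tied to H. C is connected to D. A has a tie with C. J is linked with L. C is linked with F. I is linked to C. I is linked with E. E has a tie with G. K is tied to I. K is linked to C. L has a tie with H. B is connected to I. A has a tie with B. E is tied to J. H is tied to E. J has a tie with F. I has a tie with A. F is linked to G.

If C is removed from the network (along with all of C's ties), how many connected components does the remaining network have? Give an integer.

C's neighbors (A, D, F, I, and K) remain reachable from one another through other ties, so the rest of the network stays in one piece.

1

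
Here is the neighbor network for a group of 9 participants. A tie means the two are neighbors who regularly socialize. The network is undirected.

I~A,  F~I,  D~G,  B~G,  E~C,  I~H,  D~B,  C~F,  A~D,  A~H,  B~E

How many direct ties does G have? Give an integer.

G is directly tied to B and D. That is 2 neighbors, so the degree of G is 2.

2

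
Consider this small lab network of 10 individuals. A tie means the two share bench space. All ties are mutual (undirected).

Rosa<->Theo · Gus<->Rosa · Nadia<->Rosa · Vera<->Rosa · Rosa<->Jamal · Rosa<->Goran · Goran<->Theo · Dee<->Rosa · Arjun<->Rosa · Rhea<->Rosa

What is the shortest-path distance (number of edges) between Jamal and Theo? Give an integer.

One shortest route is Jamal – Rosa – Theo, which uses 2 edges, and Jamal and Theo are not directly tied, so nothing shorter exists. So d(Jamal,Theo) = 2.

2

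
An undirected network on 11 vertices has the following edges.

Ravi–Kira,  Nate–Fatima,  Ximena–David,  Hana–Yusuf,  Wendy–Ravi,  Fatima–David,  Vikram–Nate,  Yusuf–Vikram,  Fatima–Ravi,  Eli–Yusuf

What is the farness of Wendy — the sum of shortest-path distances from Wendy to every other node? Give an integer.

36

Distances from Wendy: David:3, Eli:6, Fatima:2, Hana:6, Kira:2, Nate:3, Ravi:1, Vikram:4, Ximena:4, Yusuf:5.
Sum = 3 + 6 + 2 + 6 + 2 + 3 + 1 + 4 + 4 + 5 = 36.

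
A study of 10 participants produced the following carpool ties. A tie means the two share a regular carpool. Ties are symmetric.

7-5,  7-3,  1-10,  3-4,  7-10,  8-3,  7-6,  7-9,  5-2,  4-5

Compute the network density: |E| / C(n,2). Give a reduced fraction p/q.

2/9

There are 10 edges and 10 nodes, so the maximum possible is C(10,2) = 45.
Density = 10/45 = 2/9.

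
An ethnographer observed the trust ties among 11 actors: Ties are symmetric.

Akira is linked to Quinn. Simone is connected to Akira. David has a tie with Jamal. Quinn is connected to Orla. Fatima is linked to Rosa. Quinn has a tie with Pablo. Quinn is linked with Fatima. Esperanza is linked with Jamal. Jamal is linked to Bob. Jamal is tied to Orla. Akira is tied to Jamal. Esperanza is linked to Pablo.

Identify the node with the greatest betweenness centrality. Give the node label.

Unnormalized betweenness of each node: Akira:27/2, Bob:0, David:0, Esperanza:3, Fatima:9, Jamal:21, Orla:9/2, Pablo:3, Quinn:20, Rosa:0, Simone:0.
Jamal has the largest value, 21, making it the main broker — the node through which the most shortest paths run.

Jamal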